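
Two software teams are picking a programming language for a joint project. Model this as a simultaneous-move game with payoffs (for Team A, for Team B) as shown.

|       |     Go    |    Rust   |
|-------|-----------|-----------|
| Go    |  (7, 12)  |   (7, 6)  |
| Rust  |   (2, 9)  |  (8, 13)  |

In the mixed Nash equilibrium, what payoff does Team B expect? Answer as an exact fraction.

51/5

Team A mixes with probability p on Go, chosen so Team B is indifferent: 12p + 9(1−p) = 6p + 13(1−p) gives p = 2/5.
Team B's expected payoff is 12·2/5 + 9·3/5 = 51/5.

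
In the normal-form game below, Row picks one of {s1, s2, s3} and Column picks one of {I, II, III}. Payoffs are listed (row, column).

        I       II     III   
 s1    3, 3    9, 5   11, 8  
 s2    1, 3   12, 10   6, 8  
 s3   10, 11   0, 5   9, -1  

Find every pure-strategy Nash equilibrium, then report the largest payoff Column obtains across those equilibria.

11

(s1, III) is a pure NE (Row: 11 ≥ 9; Column: 8 ≥ 5). Column gets 8.
(s2, II) is a pure NE (Row: 12 ≥ 9; Column: 10 ≥ 8). Column gets 10.
(s3, I) is a pure NE (Row: 10 ≥ 3; Column: 11 ≥ 5). Column gets 11.
Every other cell has a profitable deviation for at least one player. Highest of {8, 10, 11} is 11.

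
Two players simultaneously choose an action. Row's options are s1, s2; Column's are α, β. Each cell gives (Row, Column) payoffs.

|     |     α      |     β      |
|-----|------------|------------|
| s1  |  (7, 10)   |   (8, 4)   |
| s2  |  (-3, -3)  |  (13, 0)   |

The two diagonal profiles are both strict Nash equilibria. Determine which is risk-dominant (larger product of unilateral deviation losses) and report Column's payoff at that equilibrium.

At (s1, α): Row loses 7 − (-3) = 10 by deviating; Column loses 10 − 4 = 6. Product = 10·6 = 60.
At (s2, β): Row loses 13 − 8 = 5 by deviating; Column loses 0 − (-3) = 3. Product = 5·3 = 15.
60 > 15, so (s1, α) is risk-dominant. Column's payoff there is 10.

10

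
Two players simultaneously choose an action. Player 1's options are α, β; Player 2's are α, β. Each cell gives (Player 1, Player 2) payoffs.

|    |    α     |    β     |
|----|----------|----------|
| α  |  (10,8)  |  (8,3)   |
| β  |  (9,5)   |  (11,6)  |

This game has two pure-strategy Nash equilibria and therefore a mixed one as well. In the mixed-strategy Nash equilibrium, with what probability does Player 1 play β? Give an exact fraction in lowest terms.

Player 1's mix p on α must make Player 2 indifferent between α and β.
Player 2's payoff from α: 8p + 5(1−p). From β: 3p + 6(1−p).
Set equal: 5p = 1(1−p) → p = 1/6.
Probability on β is 1 − 1/6 = 5/6.

5/6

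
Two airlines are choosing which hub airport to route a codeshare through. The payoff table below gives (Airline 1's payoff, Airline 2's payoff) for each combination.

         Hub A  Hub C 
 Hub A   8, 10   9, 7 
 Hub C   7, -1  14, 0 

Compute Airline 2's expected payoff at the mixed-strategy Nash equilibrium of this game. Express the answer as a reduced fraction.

Airline 1 mixes with probability p on Hub A, chosen so Airline 2 is indifferent: 10p + (-1)(1−p) = 7p + 0(1−p) gives p = 1/4.
Airline 2's expected payoff is 10·1/4 + (-1)·3/4 = 7/4.

7/4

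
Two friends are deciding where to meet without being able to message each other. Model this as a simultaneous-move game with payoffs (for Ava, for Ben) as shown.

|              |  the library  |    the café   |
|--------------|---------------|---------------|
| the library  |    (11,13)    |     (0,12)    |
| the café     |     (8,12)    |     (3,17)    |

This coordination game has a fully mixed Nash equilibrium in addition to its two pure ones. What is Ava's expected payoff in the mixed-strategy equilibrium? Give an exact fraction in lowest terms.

Ben mixes with probability q on the library, chosen so Ava is indifferent: 11q + 0(1−q) = 8q + 3(1−q) gives q = 1/2.
Ava's expected payoff (from either row, since indifferent) is 11·1/2 + 0·1/2 = 11/2.

11/2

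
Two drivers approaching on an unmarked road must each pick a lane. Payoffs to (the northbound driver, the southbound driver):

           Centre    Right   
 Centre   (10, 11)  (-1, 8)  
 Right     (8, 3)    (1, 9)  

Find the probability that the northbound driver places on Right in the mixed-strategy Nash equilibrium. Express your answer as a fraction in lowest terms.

1/3

The northbound driver's mix p on Centre must make the southbound driver indifferent between Centre and Right.
The southbound driver's payoff from Centre: 11p + 3(1−p). From Right: 8p + 9(1−p).
Set equal: 3p = 6(1−p) → p = 6/9 = 2/3.
Probability on Right is 1 − 2/3 = 1/3.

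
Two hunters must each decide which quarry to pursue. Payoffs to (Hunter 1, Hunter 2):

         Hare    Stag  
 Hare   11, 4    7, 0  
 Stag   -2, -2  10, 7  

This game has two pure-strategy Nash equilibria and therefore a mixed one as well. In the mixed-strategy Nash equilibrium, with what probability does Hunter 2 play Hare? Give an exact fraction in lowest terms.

3/16

Hunter 2's mix q on Hare must make Hunter 1 indifferent between Hare and Stag.
Hunter 1's payoff from Hare: 11q + 7(1−q). From Stag: (-2)q + 10(1−q).
Set equal: 13q = 3(1−q) → q = 3/16.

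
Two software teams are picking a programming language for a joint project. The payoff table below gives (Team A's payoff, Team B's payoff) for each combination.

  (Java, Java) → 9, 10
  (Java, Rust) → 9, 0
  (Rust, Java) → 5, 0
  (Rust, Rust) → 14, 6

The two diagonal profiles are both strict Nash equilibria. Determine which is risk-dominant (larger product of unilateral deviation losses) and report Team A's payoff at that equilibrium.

At both Java: Team A loses 9 − 5 = 4 by deviating; Team B loses 10 − 0 = 10. Product = 4·10 = 40.
At both Rust: Team A loses 14 − 9 = 5 by deviating; Team B loses 6 − 0 = 6. Product = 5·6 = 30.
40 > 30, so both Java is risk-dominant. Team A's payoff there is 9.

9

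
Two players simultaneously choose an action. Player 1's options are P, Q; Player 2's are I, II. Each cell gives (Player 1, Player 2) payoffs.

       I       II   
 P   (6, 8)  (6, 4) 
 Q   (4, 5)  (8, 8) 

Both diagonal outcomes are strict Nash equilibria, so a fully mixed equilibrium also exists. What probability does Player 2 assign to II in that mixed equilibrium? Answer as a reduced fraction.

Player 2's mix q on I must make Player 1 indifferent between P and Q.
Player 1's payoff from P: 6q + 6(1−q). From Q: 4q + 8(1−q).
Set equal: 2q = 2(1−q) → q = 2/4 = 1/2.
Probability on II is 1 − 1/2 = 1/2.

1/2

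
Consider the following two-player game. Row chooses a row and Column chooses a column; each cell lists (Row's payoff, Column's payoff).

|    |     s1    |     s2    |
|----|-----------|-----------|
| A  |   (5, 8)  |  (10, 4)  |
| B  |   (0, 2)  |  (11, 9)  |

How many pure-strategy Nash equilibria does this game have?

(A, s1): Row gets 5 (best alternative 0); Column gets 8 (best alternative 4). Neither deviates — NE.
(B, s2): Row gets 11 (best alternative 10); Column gets 9 (best alternative 2). Neither deviates — NE.
(B, s1) is not a NE: Row would switch to A (5 > 0).
No other cell survives both best-response checks, so there are 2 pure NE.

2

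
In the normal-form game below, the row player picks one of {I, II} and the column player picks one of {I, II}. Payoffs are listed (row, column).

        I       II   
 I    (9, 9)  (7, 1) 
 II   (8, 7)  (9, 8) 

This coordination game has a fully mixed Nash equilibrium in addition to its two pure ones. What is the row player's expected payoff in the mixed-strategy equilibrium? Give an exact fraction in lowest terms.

The column player mixes with probability q on I, chosen so the row player is indifferent: 9q + 7(1−q) = 8q + 9(1−q) gives q = 2/3.
The row player's expected payoff (from either row, since indifferent) is 9·2/3 + 7·1/3 = 25/3.

25/3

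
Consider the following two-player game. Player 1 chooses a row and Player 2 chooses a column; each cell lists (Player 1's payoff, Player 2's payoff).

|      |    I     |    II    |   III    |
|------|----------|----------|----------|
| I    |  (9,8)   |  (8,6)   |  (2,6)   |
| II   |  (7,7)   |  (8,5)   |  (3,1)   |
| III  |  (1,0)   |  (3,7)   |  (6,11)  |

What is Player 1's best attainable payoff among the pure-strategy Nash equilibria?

Both I is a pure NE (Player 1: 9 ≥ 7; Player 2: 8 ≥ 6). Player 1 gets 9.
Both III is a pure NE (Player 1: 6 ≥ 3; Player 2: 11 ≥ 7). Player 1 gets 6.
Every other cell has a profitable deviation for at least one player. Highest of {9, 6} is 9.

9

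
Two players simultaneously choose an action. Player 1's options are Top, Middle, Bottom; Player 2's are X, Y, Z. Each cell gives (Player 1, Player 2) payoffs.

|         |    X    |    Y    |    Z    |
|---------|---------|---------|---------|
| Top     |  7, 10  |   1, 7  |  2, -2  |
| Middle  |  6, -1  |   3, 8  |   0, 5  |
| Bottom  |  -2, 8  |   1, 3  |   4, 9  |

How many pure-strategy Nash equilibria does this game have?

3

(Top, X): Player 1 gets 7 (best alternative 6); Player 2 gets 10 (best alternative 7). Neither deviates — NE.
(Middle, Y): Player 1 gets 3 (best alternative 1); Player 2 gets 8 (best alternative 5). Neither deviates — NE.
(Bottom, Z): Player 1 gets 4 (best alternative 2); Player 2 gets 9 (best alternative 8). Neither deviates — NE.
(Bottom, Y) is not a NE: Player 1 would switch to Middle (3 > 1).
No other cell survives both best-response checks, so there are 3 pure NE.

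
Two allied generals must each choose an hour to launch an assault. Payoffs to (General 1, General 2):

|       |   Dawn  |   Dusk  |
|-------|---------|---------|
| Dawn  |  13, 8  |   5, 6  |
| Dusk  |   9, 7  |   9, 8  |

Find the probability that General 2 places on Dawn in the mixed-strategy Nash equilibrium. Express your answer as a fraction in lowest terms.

1/2

General 2's mix q on Dawn must make General 1 indifferent between Dawn and Dusk.
General 1's payoff from Dawn: 13q + 5(1−q). From Dusk: 9q + 9(1−q).
Set equal: 4q = 4(1−q) → q = 4/8 = 1/2.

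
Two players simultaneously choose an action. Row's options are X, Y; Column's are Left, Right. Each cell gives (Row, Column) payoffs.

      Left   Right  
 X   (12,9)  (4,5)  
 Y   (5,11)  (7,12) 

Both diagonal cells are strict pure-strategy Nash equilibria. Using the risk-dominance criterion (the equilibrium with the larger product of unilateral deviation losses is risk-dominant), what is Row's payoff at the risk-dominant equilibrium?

At (X, Left): Row loses 12 − 5 = 7 by deviating; Column loses 9 − 5 = 4. Product = 7·4 = 28.
At (Y, Right): Row loses 7 − 4 = 3 by deviating; Column loses 12 − 11 = 1. Product = 3·1 = 3.
28 > 3, so (X, Left) is risk-dominant. Row's payoff there is 12.

12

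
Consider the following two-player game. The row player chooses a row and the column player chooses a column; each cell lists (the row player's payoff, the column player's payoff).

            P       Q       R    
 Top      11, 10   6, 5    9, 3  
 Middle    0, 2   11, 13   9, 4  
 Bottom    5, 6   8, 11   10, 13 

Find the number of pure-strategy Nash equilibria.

(Top, P): the row player gets 11 (best alternative 5); the column player gets 10 (best alternative 5). Neither deviates — NE.
(Middle, Q): the row player gets 11 (best alternative 8); the column player gets 13 (best alternative 4). Neither deviates — NE.
(Bottom, R): the row player gets 10 (best alternative 9); the column player gets 13 (best alternative 11). Neither deviates — NE.
(Middle, P) is not a NE: the row player would switch to Top (11 > 0).
No other cell survives both best-response checks, so there are 3 pure NE.

3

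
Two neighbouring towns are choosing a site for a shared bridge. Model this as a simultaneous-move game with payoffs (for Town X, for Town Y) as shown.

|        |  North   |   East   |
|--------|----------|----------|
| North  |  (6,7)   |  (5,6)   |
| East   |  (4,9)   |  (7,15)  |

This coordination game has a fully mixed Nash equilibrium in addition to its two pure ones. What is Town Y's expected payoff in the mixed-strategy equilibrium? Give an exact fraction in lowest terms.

51/7

Town X mixes with probability p on North, chosen so Town Y is indifferent: 7p + 9(1−p) = 6p + 15(1−p) gives p = 6/7.
Town Y's expected payoff is 7·6/7 + 9·1/7 = 51/7.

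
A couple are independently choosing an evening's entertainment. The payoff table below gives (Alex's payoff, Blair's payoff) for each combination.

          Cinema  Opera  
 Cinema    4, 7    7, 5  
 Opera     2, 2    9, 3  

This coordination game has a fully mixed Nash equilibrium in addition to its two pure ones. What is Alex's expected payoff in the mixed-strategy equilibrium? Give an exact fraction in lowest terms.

11/2

Blair mixes with probability q on Cinema, chosen so Alex is indifferent: 4q + 7(1−q) = 2q + 9(1−q) gives q = 1/2.
Alex's expected payoff (from either row, since indifferent) is 4·1/2 + 7·1/2 = 11/2.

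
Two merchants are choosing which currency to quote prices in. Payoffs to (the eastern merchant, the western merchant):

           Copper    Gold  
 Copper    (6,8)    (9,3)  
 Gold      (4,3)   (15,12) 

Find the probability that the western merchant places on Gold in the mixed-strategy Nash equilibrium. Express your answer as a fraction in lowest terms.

The western merchant's mix q on Copper must make the eastern merchant indifferent between Copper and Gold.
The eastern merchant's payoff from Copper: 6q + 9(1−q). From Gold: 4q + 15(1−q).
Set equal: 2q = 6(1−q) → q = 6/8 = 3/4.
Probability on Gold is 1 − 3/4 = 1/4.

1/4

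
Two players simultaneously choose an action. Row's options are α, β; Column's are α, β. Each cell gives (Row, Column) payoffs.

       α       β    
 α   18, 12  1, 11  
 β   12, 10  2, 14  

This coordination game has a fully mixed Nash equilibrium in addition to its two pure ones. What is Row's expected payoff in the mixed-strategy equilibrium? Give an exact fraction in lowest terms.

24/7

Column mixes with probability q on α, chosen so Row is indifferent: 18q + 1(1−q) = 12q + 2(1−q) gives q = 1/7.
Row's expected payoff (from either row, since indifferent) is 18·1/7 + 1·6/7 = 24/7.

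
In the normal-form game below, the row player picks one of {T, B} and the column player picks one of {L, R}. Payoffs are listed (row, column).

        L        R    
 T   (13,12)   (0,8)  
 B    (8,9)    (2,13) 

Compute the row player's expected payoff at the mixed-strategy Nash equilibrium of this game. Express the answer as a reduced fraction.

26/7

The column player mixes with probability q on L, chosen so the row player is indifferent: 13q + 0(1−q) = 8q + 2(1−q) gives q = 2/7.
The row player's expected payoff (from either row, since indifferent) is 13·2/7 + 0·5/7 = 26/7.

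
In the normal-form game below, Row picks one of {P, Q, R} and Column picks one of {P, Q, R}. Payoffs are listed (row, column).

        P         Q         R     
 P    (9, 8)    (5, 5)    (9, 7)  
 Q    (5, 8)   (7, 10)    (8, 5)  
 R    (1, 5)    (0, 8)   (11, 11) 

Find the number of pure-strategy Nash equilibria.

Both P: Row gets 9 (best alternative 5); Column gets 8 (best alternative 7). Neither deviates — NE.
Both Q: Row gets 7 (best alternative 5); Column gets 10 (best alternative 8). Neither deviates — NE.
Both R: Row gets 11 (best alternative 9); Column gets 11 (best alternative 8). Neither deviates — NE.
(P, R) is not a NE: Row would switch to R (11 > 9).
No other cell survives both best-response checks, so there are 3 pure NE.

3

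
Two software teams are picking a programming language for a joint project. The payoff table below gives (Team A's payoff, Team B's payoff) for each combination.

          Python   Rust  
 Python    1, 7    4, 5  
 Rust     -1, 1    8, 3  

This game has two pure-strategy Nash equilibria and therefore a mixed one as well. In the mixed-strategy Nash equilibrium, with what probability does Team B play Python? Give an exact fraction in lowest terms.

2/3

Team B's mix q on Python must make Team A indifferent between Python and Rust.
Team A's payoff from Python: 1q + 4(1−q). From Rust: (-1)q + 8(1−q).
Set equal: 2q = 4(1−q) → q = 4/6 = 2/3.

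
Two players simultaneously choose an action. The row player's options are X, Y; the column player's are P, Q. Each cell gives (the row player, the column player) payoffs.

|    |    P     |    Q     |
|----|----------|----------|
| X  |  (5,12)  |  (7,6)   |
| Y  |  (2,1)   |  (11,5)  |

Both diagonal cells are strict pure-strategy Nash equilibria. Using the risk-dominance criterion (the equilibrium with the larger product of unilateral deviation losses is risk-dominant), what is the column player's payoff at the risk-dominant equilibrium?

12

At (X, P): the row player loses 5 − 2 = 3 by deviating; the column player loses 12 − 6 = 6. Product = 3·6 = 18.
At (Y, Q): the row player loses 11 − 7 = 4 by deviating; the column player loses 5 − 1 = 4. Product = 4·4 = 16.
18 > 16, so (X, P) is risk-dominant. The column player's payoff there is 12.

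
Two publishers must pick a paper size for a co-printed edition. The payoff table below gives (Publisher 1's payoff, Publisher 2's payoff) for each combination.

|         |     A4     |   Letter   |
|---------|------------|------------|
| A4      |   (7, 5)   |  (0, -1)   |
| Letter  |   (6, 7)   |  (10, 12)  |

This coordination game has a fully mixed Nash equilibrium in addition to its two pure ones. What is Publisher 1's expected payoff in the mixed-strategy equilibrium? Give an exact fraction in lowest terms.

70/11

Publisher 2 mixes with probability q on A4, chosen so Publisher 1 is indifferent: 7q + 0(1−q) = 6q + 10(1−q) gives q = 10/11.
Publisher 1's expected payoff (from either row, since indifferent) is 7·10/11 + 0·1/11 = 70/11.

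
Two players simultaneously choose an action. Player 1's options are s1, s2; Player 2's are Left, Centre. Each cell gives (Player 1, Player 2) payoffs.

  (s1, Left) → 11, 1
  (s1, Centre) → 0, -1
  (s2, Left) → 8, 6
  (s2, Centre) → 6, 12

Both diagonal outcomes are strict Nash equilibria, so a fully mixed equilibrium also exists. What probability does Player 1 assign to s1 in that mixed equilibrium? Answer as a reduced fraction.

Player 1's mix p on s1 must make Player 2 indifferent between Left and Centre.
Player 2's payoff from Left: 1p + 6(1−p). From Centre: (-1)p + 12(1−p).
Set equal: 2p = 6(1−p) → p = 6/8 = 3/4.

3/4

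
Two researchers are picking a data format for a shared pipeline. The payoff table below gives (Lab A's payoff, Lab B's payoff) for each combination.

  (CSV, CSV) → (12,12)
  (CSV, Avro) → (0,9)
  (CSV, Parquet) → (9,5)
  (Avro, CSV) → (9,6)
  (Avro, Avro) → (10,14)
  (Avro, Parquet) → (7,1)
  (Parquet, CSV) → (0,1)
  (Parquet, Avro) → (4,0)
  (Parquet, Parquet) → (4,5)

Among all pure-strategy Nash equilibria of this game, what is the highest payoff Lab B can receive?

14

Both CSV is a pure NE (Lab A: 12 ≥ 9; Lab B: 12 ≥ 9). Lab B gets 12.
Both Avro is a pure NE (Lab A: 10 ≥ 4; Lab B: 14 ≥ 6). Lab B gets 14.
Every other cell has a profitable deviation for at least one player. Highest of {12, 14} is 14.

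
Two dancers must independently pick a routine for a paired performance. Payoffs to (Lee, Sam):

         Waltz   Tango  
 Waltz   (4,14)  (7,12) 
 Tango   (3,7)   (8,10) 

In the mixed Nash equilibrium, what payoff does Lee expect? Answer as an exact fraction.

11/2

Sam mixes with probability q on Waltz, chosen so Lee is indifferent: 4q + 7(1−q) = 3q + 8(1−q) gives q = 1/2.
Lee's expected payoff (from either row, since indifferent) is 4·1/2 + 7·1/2 = 11/2.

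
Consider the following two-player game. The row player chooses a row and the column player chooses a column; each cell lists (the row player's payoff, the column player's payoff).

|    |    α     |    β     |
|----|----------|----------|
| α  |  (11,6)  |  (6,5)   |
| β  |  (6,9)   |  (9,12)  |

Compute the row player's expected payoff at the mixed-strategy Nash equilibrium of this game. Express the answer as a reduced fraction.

63/8

The column player mixes with probability q on α, chosen so the row player is indifferent: 11q + 6(1−q) = 6q + 9(1−q) gives q = 3/8.
The row player's expected payoff (from either row, since indifferent) is 11·3/8 + 6·5/8 = 63/8.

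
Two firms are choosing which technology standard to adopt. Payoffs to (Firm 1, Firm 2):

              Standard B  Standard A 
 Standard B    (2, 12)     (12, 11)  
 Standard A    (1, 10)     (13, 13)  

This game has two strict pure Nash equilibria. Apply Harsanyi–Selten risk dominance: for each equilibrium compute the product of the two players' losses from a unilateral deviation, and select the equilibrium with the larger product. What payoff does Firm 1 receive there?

At both Standard B: Firm 1 loses 2 − 1 = 1 by deviating; Firm 2 loses 12 − 11 = 1. Product = 1·1 = 1.
At both Standard A: Firm 1 loses 13 − 12 = 1 by deviating; Firm 2 loses 13 − 10 = 3. Product = 1·3 = 3.
3 > 1, so both Standard A is risk-dominant. Firm 1's payoff there is 13.

13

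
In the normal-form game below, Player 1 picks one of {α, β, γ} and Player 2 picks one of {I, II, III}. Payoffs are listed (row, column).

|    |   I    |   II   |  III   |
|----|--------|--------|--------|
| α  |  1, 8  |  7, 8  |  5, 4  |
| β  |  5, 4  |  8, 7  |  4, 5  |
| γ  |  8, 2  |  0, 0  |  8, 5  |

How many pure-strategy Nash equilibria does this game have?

2

(β, II): Player 1 gets 8 (best alternative 7); Player 2 gets 7 (best alternative 5). Neither deviates — NE.
(γ, III): Player 1 gets 8 (best alternative 5); Player 2 gets 5 (best alternative 2). Neither deviates — NE.
(α, I) is not a NE: Player 1 would switch to γ (8 > 1).
No other cell survives both best-response checks, so there are 2 pure NE.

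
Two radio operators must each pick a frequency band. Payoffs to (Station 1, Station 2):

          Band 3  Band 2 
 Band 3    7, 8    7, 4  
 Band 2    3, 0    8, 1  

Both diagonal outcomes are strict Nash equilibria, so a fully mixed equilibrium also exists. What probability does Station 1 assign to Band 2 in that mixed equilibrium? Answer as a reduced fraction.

4/5

Station 1's mix p on Band 3 must make Station 2 indifferent between Band 3 and Band 2.
Station 2's payoff from Band 3: 8p + 0(1−p). From Band 2: 4p + 1(1−p).
Set equal: 4p = 1(1−p) → p = 1/5.
Probability on Band 2 is 1 − 1/5 = 4/5.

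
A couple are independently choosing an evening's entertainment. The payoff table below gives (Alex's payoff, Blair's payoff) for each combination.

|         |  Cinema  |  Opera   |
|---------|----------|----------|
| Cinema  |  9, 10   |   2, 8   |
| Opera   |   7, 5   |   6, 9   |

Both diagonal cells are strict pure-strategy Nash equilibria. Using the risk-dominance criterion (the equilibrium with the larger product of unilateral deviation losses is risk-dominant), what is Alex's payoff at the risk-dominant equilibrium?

6

At both Cinema: Alex loses 9 − 7 = 2 by deviating; Blair loses 10 − 8 = 2. Product = 2·2 = 4.
At both Opera: Alex loses 6 − 2 = 4 by deviating; Blair loses 9 − 5 = 4. Product = 4·4 = 16.
16 > 4, so both Opera is risk-dominant. Alex's payoff there is 6.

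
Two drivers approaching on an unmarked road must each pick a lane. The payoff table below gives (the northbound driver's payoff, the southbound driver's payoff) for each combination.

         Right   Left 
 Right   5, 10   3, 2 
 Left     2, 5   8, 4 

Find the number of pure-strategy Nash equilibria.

1

Both Right: the northbound driver gets 5 (best alternative 2); the southbound driver gets 10 (best alternative 2). Neither deviates — NE.
Both Left is not a NE: the southbound driver would switch to Right (5 > 4).
No other cell survives both best-response checks, so there is 1 pure NE.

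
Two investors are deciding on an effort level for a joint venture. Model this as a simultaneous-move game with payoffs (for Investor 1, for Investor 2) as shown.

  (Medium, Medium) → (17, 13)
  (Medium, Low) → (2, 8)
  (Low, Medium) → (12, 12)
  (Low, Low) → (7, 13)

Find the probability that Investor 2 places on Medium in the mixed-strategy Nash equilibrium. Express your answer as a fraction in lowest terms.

Investor 2's mix q on Medium must make Investor 1 indifferent between Medium and Low.
Investor 1's payoff from Medium: 17q + 2(1−q). From Low: 12q + 7(1−q).
Set equal: 5q = 5(1−q) → q = 5/10 = 1/2.

1/2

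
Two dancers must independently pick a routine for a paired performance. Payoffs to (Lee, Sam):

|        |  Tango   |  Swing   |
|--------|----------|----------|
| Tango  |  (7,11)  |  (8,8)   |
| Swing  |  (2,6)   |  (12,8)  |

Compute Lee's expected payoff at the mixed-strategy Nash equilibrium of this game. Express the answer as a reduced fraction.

68/9

Sam mixes with probability q on Tango, chosen so Lee is indifferent: 7q + 8(1−q) = 2q + 12(1−q) gives q = 4/9.
Lee's expected payoff (from either row, since indifferent) is 7·4/9 + 8·5/9 = 68/9.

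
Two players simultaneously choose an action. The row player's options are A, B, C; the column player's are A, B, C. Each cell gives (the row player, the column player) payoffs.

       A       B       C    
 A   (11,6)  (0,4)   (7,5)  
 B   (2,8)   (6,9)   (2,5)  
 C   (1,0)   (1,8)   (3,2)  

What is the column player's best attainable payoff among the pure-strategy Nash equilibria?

Both A is a pure NE (the row player: 11 ≥ 2; the column player: 6 ≥ 5). The column player gets 6.
Both B is a pure NE (the row player: 6 ≥ 1; the column player: 9 ≥ 8). The column player gets 9.
Every other cell has a profitable deviation for at least one player. Highest of {6, 9} is 9.

9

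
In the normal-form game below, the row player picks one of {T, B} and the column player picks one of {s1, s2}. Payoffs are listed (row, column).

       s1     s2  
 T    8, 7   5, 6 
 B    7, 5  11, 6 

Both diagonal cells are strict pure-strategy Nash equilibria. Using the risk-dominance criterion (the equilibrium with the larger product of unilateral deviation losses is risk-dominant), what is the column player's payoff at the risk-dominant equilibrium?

6

At (T, s1): the row player loses 8 − 7 = 1 by deviating; the column player loses 7 − 6 = 1. Product = 1·1 = 1.
At (B, s2): the row player loses 11 − 5 = 6 by deviating; the column player loses 6 − 5 = 1. Product = 6·1 = 6.
6 > 1, so (B, s2) is risk-dominant. The column player's payoff there is 6.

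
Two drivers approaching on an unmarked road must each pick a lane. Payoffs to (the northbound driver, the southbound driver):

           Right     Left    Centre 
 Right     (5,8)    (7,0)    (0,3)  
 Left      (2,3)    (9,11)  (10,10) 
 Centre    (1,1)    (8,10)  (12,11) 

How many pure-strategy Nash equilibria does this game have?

Both Right: the northbound driver gets 5 (best alternative 2); the southbound driver gets 8 (best alternative 3). Neither deviates — NE.
Both Left: the northbound driver gets 9 (best alternative 8); the southbound driver gets 11 (best alternative 10). Neither deviates — NE.
Both Centre: the northbound driver gets 12 (best alternative 10); the southbound driver gets 11 (best alternative 10). Neither deviates — NE.
(Centre, Left) is not a NE: the northbound driver would switch to Left (9 > 8).
No other cell survives both best-response checks, so there are 3 pure NE.

3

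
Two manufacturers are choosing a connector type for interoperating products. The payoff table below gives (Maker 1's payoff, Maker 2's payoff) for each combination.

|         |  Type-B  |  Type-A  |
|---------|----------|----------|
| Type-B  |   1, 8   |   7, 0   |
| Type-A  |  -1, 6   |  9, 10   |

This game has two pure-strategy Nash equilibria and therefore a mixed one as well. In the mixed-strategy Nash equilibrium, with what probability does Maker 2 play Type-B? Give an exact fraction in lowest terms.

1/2

Maker 2's mix q on Type-B must make Maker 1 indifferent between Type-B and Type-A.
Maker 1's payoff from Type-B: 1q + 7(1−q). From Type-A: (-1)q + 9(1−q).
Set equal: 2q = 2(1−q) → q = 2/4 = 1/2.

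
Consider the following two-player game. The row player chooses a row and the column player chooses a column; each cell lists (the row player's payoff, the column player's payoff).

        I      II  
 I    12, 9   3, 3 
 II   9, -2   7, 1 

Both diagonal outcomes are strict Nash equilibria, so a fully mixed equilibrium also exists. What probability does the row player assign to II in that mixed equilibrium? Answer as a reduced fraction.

The row player's mix p on I must make the column player indifferent between I and II.
The column player's payoff from I: 9p + (-2)(1−p). From II: 3p + 1(1−p).
Set equal: 6p = 3(1−p) → p = 3/9 = 1/3.
Probability on II is 1 − 1/3 = 2/3.

2/3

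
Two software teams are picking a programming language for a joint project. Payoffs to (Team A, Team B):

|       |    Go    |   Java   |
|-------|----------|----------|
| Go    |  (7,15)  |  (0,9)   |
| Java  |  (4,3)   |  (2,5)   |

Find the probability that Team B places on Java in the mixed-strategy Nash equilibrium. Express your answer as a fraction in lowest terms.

Team B's mix q on Go must make Team A indifferent between Go and Java.
Team A's payoff from Go: 7q + 0(1−q). From Java: 4q + 2(1−q).
Set equal: 3q = 2(1−q) → q = 2/5.
Probability on Java is 1 − 2/5 = 3/5.

3/5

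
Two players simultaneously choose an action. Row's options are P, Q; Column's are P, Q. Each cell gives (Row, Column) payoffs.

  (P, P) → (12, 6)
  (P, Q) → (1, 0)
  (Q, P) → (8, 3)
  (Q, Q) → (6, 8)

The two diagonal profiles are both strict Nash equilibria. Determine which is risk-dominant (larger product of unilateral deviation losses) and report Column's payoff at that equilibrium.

At both P: Row loses 12 − 8 = 4 by deviating; Column loses 6 − 0 = 6. Product = 4·6 = 24.
At both Q: Row loses 6 − 1 = 5 by deviating; Column loses 8 − 3 = 5. Product = 5·5 = 25.
25 > 24, so both Q is risk-dominant. Column's payoff there is 8.

8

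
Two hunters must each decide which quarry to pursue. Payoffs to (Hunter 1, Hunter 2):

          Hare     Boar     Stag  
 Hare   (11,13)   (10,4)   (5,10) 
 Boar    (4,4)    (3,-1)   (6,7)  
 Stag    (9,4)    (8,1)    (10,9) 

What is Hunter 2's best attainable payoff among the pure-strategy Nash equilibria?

Both Hare is a pure NE (Hunter 1: 11 ≥ 9; Hunter 2: 13 ≥ 10). Hunter 2 gets 13.
Both Stag is a pure NE (Hunter 1: 10 ≥ 6; Hunter 2: 9 ≥ 4). Hunter 2 gets 9.
Every other cell has a profitable deviation for at least one player. Highest of {13, 9} is 13.

13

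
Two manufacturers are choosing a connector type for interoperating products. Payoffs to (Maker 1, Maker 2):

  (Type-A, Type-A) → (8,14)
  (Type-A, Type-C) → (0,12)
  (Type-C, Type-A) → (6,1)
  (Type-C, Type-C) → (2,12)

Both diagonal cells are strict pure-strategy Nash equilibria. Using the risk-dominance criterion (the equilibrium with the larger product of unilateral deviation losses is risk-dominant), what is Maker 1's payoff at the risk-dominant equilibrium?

At both Type-A: Maker 1 loses 8 − 6 = 2 by deviating; Maker 2 loses 14 − 12 = 2. Product = 2·2 = 4.
At both Type-C: Maker 1 loses 2 − 0 = 2 by deviating; Maker 2 loses 12 − 1 = 11. Product = 2·11 = 22.
22 > 4, so both Type-C is risk-dominant. Maker 1's payoff there is 2.

2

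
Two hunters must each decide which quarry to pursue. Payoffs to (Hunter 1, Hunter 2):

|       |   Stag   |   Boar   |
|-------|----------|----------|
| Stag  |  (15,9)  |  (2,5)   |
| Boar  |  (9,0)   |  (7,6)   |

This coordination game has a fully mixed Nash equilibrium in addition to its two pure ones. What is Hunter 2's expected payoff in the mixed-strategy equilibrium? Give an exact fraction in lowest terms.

27/5

Hunter 1 mixes with probability p on Stag, chosen so Hunter 2 is indifferent: 9p + 0(1−p) = 5p + 6(1−p) gives p = 3/5.
Hunter 2's expected payoff is 9·3/5 + 0·2/5 = 27/5.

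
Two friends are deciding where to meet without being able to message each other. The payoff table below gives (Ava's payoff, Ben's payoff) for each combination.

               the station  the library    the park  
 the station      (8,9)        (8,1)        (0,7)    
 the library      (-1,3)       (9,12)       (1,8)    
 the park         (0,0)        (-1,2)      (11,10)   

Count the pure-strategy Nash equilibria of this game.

3

Both the station: Ava gets 8 (best alternative 0); Ben gets 9 (best alternative 7). Neither deviates — NE.
Both the library: Ava gets 9 (best alternative 8); Ben gets 12 (best alternative 8). Neither deviates — NE.
Both the park: Ava gets 11 (best alternative 1); Ben gets 10 (best alternative 2). Neither deviates — NE.
(the park, the library) is not a NE: Ava would switch to the library (9 > -1).
No other cell survives both best-response checks, so there are 3 pure NE.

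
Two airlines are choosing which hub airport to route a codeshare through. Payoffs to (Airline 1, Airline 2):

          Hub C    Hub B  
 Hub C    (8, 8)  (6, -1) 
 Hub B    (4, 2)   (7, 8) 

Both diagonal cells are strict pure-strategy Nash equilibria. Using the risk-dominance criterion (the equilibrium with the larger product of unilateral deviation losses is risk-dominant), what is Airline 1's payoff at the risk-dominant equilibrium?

8

At both Hub C: Airline 1 loses 8 − 4 = 4 by deviating; Airline 2 loses 8 − (-1) = 9. Product = 4·9 = 36.
At both Hub B: Airline 1 loses 7 − 6 = 1 by deviating; Airline 2 loses 8 − 2 = 6. Product = 1·6 = 6.
36 > 6, so both Hub C is risk-dominant. Airline 1's payoff there is 8.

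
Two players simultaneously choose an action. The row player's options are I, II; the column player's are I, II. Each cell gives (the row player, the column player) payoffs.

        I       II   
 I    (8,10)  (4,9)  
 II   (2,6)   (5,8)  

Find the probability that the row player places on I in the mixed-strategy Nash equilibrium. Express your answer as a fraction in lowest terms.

The row player's mix p on I must make the column player indifferent between I and II.
The column player's payoff from I: 10p + 6(1−p). From II: 9p + 8(1−p).
Set equal: 1p = 2(1−p) → p = 2/3.

2/3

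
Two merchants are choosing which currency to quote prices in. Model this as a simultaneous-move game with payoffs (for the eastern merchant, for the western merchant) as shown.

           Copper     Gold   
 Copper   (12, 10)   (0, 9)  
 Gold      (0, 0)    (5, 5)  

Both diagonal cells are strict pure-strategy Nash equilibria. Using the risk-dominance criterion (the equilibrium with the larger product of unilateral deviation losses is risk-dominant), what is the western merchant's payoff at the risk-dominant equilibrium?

At both Copper: the eastern merchant loses 12 − 0 = 12 by deviating; the western merchant loses 10 − 9 = 1. Product = 12·1 = 12.
At both Gold: the eastern merchant loses 5 − 0 = 5 by deviating; the western merchant loses 5 − 0 = 5. Product = 5·5 = 25.
25 > 12, so both Gold is risk-dominant. The western merchant's payoff there is 5.

5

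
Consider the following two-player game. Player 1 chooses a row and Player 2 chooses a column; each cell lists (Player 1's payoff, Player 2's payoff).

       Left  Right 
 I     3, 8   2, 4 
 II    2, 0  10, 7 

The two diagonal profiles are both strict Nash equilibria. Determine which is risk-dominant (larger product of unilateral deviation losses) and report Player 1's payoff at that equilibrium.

10

At (I, Left): Player 1 loses 3 − 2 = 1 by deviating; Player 2 loses 8 − 4 = 4. Product = 1·4 = 4.
At (II, Right): Player 1 loses 10 − 2 = 8 by deviating; Player 2 loses 7 − 0 = 7. Product = 8·7 = 56.
56 > 4, so (II, Right) is risk-dominant. Player 1's payoff there is 10.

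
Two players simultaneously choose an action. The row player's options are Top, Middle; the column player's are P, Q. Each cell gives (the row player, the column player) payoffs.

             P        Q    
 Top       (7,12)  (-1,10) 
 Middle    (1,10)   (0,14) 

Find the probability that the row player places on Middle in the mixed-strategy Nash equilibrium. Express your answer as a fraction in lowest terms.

1/3

The row player's mix p on Top must make the column player indifferent between P and Q.
The column player's payoff from P: 12p + 10(1−p). From Q: 10p + 14(1−p).
Set equal: 2p = 4(1−p) → p = 4/6 = 2/3.
Probability on Middle is 1 − 2/3 = 1/3.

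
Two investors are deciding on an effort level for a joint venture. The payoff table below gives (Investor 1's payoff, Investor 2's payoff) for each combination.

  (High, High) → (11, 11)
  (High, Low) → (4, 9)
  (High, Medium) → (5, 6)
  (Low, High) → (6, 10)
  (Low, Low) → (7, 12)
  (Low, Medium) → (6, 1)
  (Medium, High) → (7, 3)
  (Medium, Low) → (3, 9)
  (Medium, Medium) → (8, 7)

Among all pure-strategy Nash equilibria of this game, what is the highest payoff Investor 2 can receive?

12

Both High is a pure NE (Investor 1: 11 ≥ 7; Investor 2: 11 ≥ 9). Investor 2 gets 11.
Both Low is a pure NE (Investor 1: 7 ≥ 4; Investor 2: 12 ≥ 10). Investor 2 gets 12.
Every other cell has a profitable deviation for at least one player. Highest of {11, 12} is 12.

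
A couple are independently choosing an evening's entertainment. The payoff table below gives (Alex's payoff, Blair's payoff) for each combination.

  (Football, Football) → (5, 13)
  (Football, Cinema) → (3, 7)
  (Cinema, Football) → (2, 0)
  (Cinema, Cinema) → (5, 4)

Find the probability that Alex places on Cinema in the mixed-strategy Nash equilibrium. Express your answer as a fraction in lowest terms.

Alex's mix p on Football must make Blair indifferent between Football and Cinema.
Blair's payoff from Football: 13p + 0(1−p). From Cinema: 7p + 4(1−p).
Set equal: 6p = 4(1−p) → p = 4/10 = 2/5.
Probability on Cinema is 1 − 2/5 = 3/5.

3/5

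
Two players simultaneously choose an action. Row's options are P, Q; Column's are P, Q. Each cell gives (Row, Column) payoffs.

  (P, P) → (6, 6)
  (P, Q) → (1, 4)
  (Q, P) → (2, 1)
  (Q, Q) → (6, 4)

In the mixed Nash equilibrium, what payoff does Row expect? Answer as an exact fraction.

34/9

Column mixes with probability q on P, chosen so Row is indifferent: 6q + 1(1−q) = 2q + 6(1−q) gives q = 5/9.
Row's expected payoff (from either row, since indifferent) is 6·5/9 + 1·4/9 = 34/9.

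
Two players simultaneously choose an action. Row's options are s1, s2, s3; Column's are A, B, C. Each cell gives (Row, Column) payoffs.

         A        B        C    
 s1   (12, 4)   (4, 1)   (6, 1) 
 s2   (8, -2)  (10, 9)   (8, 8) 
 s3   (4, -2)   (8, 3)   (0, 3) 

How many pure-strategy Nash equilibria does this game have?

(s1, A): Row gets 12 (best alternative 8); Column gets 4 (best alternative 1). Neither deviates — NE.
(s2, B): Row gets 10 (best alternative 8); Column gets 9 (best alternative 8). Neither deviates — NE.
(s3, C) is not a NE: Row would switch to s2 (8 > 0).
No other cell survives both best-response checks, so there are 2 pure NE.

2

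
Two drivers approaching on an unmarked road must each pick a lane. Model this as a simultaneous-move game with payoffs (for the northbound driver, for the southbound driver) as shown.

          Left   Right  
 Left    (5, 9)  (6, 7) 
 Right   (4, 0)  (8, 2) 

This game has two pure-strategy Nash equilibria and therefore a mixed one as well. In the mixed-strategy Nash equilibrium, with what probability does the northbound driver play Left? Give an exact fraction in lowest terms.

The northbound driver's mix p on Left must make the southbound driver indifferent between Left and Right.
The southbound driver's payoff from Left: 9p + 0(1−p). From Right: 7p + 2(1−p).
Set equal: 2p = 2(1−p) → p = 2/4 = 1/2.

1/2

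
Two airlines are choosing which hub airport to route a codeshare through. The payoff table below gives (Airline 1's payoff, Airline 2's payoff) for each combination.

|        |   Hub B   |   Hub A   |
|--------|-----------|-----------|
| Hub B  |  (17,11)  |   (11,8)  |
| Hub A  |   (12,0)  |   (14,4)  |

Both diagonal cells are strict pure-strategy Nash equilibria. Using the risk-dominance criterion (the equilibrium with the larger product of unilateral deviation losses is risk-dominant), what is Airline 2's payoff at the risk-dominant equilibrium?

At both Hub B: Airline 1 loses 17 − 12 = 5 by deviating; Airline 2 loses 11 − 8 = 3. Product = 5·3 = 15.
At both Hub A: Airline 1 loses 14 − 11 = 3 by deviating; Airline 2 loses 4 − 0 = 4. Product = 3·4 = 12.
15 > 12, so both Hub B is risk-dominant. Airline 2's payoff there is 11.

11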